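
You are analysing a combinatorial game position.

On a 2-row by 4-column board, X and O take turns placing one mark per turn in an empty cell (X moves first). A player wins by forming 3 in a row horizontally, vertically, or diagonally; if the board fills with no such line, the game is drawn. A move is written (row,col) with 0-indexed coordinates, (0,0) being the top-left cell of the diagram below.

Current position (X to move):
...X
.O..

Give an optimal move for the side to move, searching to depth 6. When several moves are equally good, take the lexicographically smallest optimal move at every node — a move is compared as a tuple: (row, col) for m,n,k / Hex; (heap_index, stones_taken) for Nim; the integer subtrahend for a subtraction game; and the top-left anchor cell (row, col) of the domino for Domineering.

ply 1, X at ...X/.O.. | (0,0)=-1→X..X/.O..; (0,1)=+0→.X.X/.O..*; (0,2)=+0→..XX/.O..; (1,0)=+0→...X/XO..; (1,2)=+0→...X/.OX.; (1,3)=+0→...X/.O.X
ply 2, O at .X.X/.O.. | (0,0)=-1→OX.X/.O..; (0,2)=+0→.XOX/.O..*; (1,0)=-1→.X.X/OO..; (1,2)=-1→.X.X/.OO.; (1,3)=-1→.X.X/.O.O
ply 3, X at .XOX/.O.. | (0,0)=-1→XXOX/.O..; (1,0)=+0→.XOX/XO..*; (1,2)=+0→.XOX/.OX.; (1,3)=+0→.XOX/.O.X
ply 4, O at .XOX/XO.. | (0,0)=+0→OXOX/XO..*; (1,2)=+0→.XOX/XOO.; (1,3)=+0→.XOX/XO.O
ply 5, X at OXOX/XO.. | (1,2)=+0→OXOX/XOX.*; (1,3)=+0→OXOX/XO.X
ply 6, O at OXOX/XOX. | (1,3)=+0→OXOX/XOXO*
ply 7: OXOX/XOXO is terminal +0 (X); from ...X/.O.. depth 6

X's best at [...X/.O..]: (0,1)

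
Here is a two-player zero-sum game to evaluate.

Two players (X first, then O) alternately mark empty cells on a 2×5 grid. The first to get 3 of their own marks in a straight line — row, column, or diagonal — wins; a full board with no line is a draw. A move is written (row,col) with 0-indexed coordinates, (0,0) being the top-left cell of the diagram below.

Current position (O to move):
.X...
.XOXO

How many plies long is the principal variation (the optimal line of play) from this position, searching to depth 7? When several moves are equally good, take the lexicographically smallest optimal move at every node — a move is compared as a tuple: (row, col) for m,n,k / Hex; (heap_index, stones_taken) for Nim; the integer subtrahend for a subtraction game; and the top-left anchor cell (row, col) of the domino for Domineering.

ply 1, O at .X.../.XOXO | (0,0)=+0→OX.../.XOXO*; (0,2)=+0→.XO../.XOXO; (0,3)=+0→.X.O./.XOXO; (0,4)=-1→.X..O/.XOXO; (1,0)=-1→.X.../OXOXO
ply 2, X at OX.../.XOXO | (0,2)=+0→OXX../.XOXO*; (0,3)=+0→OX.X./.XOXO; (0,4)=+0→OX..X/.XOXO; (1,0)=+0→OX.../XXOXO
ply 3, O at OXX../.XOXO | (0,3)=+0→OXXO./.XOXO*; (0,4)=-1→OXX.O/.XOXO; (1,0)=-1→OXX../OXOXO
ply 4, X at OXXO./.XOXO | (0,4)=+0→OXXOX/.XOXO*; (1,0)=+0→OXXO./XXOXO
ply 5, O at OXXOX/.XOXO | (1,0)=+0→OXXOX/OXOXO*
ply 6: OXXOX/OXOXO is terminal +0 (X); from .X.../.XOXO depth 7

PV length from [.X.../.XOXO]: 5 plies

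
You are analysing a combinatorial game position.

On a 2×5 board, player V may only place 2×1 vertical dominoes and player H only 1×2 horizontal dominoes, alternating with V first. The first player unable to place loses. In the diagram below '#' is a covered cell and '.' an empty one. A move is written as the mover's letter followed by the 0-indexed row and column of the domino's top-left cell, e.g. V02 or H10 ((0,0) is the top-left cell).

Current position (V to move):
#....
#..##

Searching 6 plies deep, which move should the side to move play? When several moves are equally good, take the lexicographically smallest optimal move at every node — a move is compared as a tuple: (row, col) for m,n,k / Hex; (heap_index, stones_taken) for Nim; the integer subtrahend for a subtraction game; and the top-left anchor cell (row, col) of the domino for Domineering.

[#..../#..##] V move#1: V01:-1/##.../##.##, V02:+1/#.#../#.###*
[#.#../#.###] H move#2: H03:-1/#.###/#.###*
[#.###/#.###] V move#3: V01:+1/#####/#####*
[#####/#####] end (terminal -1, H#4); searched #..../#..## to 6

V's best at [#..../#..##]: V02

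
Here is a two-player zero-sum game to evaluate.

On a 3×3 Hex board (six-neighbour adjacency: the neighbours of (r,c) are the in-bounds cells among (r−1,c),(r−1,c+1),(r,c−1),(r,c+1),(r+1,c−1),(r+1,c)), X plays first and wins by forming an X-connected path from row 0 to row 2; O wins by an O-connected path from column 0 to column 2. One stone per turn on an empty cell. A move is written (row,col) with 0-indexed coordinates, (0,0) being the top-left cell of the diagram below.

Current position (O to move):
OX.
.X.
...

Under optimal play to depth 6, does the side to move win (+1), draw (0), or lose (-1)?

p1 O@[OX./.X./...]: (0,2)[OXO/.X./...]-1* (1,0)[OX./OX./...]-1 (1,2)[OX./.XO/...]-1 (2,0)[OX./.X./O..]-1 (2,1)[OX./.X./.O.]-1 (2,2)[OX./.X./..O]-1
p2 X@[OXO/.X./...]: (1,0)[OXO/XX./...]+1* (1,2)[OXO/.XX/...]+1 (2,0)[OXO/.X./X..]+1 (2,1)[OXO/.X./.X.]+1 (2,2)[OXO/.X./..X]+1
p3 O@[OXO/XX./...]: (1,2)[OXO/XXO/...]-1* (2,0)[OXO/XX./O..]-1 (2,1)[OXO/XX./.O.]-1 (2,2)[OXO/XX./..O]-1
p4 X@[OXO/XXO/...]: (2,0)[OXO/XXO/X..]+1* (2,1)[OXO/XXO/.X.]+1 (2,2)[OXO/XXO/..X]+1
p5 O@[OXO/XXO/X..] terminal -1; root [OX./.X./...] d6

value(OX./.X./..., O) = -1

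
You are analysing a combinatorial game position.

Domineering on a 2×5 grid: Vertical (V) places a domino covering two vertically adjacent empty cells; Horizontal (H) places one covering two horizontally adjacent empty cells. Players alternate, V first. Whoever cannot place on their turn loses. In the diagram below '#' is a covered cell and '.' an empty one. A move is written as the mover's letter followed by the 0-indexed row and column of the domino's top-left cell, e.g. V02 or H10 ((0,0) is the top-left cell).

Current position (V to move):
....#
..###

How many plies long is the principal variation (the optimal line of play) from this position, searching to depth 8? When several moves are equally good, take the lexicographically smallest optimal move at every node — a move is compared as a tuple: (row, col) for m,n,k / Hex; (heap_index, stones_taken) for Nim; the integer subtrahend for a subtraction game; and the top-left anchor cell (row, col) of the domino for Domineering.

PV length from [....#/..###]: 3 plies

[....#/..###] V move#1: V00:-1/#...#/#.###, V01:+1/.#..#/.####*
[.#..#/.####] H move#2: H02:-1/.####/.####*
[.####/.####] V move#3: V00:+1/#####/#####*
[#####/#####] end (terminal -1, H#4); searched ....#/..### to 8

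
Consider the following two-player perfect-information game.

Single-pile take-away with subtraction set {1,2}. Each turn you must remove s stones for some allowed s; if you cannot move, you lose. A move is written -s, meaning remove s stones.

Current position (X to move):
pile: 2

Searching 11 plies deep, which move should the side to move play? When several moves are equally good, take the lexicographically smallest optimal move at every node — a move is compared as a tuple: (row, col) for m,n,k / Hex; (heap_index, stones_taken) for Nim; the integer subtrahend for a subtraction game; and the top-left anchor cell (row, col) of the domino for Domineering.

ply 1, X at 2 | -1=-1→1; -2=+1→0*
ply 2: 0 is terminal -1 (O); from 2 depth 11

X's best at [2]: -2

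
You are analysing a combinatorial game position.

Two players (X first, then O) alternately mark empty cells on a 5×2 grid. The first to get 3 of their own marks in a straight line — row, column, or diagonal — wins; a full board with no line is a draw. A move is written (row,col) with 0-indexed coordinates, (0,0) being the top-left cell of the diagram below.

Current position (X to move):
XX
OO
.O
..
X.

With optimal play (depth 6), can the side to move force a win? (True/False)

[XX/OO/.O/../X.] X move#1: (2,0):-1/XX/OO/XO/../X., (3,0):-1/XX/OO/.O/X./X., (3,1):+0/XX/OO/.O/.X/X.*, (4,1):-1/XX/OO/.O/../XX
[XX/OO/.O/.X/X.] O move#2: (2,0):+0/XX/OO/OO/.X/X.*, (3,0):+0/XX/OO/.O/OX/X., (4,1):+0/XX/OO/.O/.X/XO
[XX/OO/OO/.X/X.] X move#3: (3,0):+0/XX/OO/OO/XX/X.*, (4,1):-1/XX/OO/OO/.X/XX
[XX/OO/OO/XX/X.] O move#4: (4,1):+0/XX/OO/OO/XX/XO*
[XX/OO/OO/XX/XO] end (terminal +0, X#5); searched XX/OO/.O/../X. to 6

X winning at [XX/OO/.O/../X.]: False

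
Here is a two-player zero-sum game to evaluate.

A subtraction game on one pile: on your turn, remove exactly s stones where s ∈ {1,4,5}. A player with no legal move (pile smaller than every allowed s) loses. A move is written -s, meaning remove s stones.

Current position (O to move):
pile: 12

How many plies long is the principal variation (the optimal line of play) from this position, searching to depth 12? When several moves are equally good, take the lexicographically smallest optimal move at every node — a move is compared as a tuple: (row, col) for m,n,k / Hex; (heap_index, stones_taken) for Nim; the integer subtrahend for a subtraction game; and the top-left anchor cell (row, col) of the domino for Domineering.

p1 O@[12]: -1[11]-1 -4[8]+1* -5[7]-1
p2 X@[8]: -1[7]-1* -4[4]-1 -5[3]-1
p3 O@[7]: -1[6]-1 -4[3]-1 -5[2]+1*
p4 X@[2]: -1[1]-1*
p5 O@[1]: -1[0]+1*
p6 X@[0] terminal -1; root [12] d12

PV length from [12]: 5 plies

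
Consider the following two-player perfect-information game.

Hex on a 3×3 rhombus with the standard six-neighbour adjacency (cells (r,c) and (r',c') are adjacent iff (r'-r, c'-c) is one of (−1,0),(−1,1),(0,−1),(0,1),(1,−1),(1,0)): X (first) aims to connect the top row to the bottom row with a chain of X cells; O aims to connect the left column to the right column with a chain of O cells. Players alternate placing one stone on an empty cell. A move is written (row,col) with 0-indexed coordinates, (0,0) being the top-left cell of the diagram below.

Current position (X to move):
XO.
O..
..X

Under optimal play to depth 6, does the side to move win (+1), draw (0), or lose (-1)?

[XO./O../..X] X move#1: (0,2):+1/XOX/O../..X*, (1,1):-1/XO./OX./..X, (1,2):-1/XO./O.X/..X, (2,0):-1/XO./O../X.X, (2,1):-1/XO./O../.XX
[XOX/O../..X] O move#2: (1,1):-1/XOX/OO./..X*, (1,2):-1/XOX/O.O/..X, (2,0):-1/XOX/O../O.X, (2,1):-1/XOX/O../.OX
[XOX/OO./..X] X move#3: (1,2):+1/XOX/OOX/..X*, (2,0):-1/XOX/OO./X.X, (2,1):-1/XOX/OO./.XX
[XOX/OOX/..X] end (terminal -1, O#4); searched XO./O../..X to 6

value(XO./O../..X, X) = +1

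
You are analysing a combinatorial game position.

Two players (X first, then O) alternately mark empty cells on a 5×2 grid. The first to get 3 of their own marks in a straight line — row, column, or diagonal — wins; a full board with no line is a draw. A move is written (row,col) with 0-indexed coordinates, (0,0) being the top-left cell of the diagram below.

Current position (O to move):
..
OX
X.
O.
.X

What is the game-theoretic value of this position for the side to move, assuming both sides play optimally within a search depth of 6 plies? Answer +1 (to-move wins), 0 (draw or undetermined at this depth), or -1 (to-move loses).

ply 1, O at ../OX/X./O./.X | (0,0)=-1→O./OX/X./O./.X; (0,1)=+0→.O/OX/X./O./.X*; (2,1)=+0→../OX/XO/O./.X; (3,1)=+0→../OX/X./OO/.X; (4,0)=-1→../OX/X./O./OX
ply 2, X at .O/OX/X./O./.X | (0,0)=+0→XO/OX/X./O./.X*; (2,1)=+0→.O/OX/XX/O./.X; (3,1)=+0→.O/OX/X./OX/.X; (4,0)=+0→.O/OX/X./O./XX
ply 3, O at XO/OX/X./O./.X | (2,1)=+0→XO/OX/XO/O./.X*; (3,1)=+0→XO/OX/X./OO/.X; (4,0)=+0→XO/OX/X./O./OX
ply 4, X at XO/OX/XO/O./.X | (3,1)=+0→XO/OX/XO/OX/.X*; (4,0)=+0→XO/OX/XO/O./XX
ply 5, O at XO/OX/XO/OX/.X | (4,0)=+0→XO/OX/XO/OX/OX*
ply 6: XO/OX/XO/OX/OX is terminal +0 (X); from ../OX/X./O./.X depth 6

value(../OX/X./O./.X, O) = 0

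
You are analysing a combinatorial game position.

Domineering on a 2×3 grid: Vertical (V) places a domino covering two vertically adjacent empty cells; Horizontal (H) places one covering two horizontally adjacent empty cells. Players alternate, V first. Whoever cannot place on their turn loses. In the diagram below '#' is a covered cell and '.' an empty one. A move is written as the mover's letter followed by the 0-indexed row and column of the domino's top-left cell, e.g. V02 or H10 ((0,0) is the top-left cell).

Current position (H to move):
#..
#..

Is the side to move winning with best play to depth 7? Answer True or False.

H winning at [#../#..]: True

[#../#..] H move#1: H01:+1/###/#..*, H11:+1/#../###
[###/#..] end (terminal -1, V#2); searched #../#.. to 7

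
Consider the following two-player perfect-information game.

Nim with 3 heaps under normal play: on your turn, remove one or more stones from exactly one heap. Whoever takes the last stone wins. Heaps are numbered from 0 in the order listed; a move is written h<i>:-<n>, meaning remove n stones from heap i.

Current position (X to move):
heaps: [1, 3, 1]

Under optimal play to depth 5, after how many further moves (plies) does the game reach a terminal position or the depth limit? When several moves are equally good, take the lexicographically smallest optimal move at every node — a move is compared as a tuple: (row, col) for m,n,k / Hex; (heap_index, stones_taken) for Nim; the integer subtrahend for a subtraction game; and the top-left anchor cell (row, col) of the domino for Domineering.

p1 X@[(1,3,1)]: h0:-1[(0,3,1)]-1 h1:-1[(1,2,1)]-1 h1:-2[(1,1,1)]-1 h1:-3[(1,0,1)]+1* h2:-1[(1,3,0)]-1
p2 O@[(1,0,1)]: h0:-1[(0,0,1)]-1* h2:-1[(1,0,0)]-1
p3 X@[(0,0,1)]: h2:-1[(0,0,0)]+1*
p4 O@[(0,0,0)] terminal -1; root [(1,3,1)] d5

PV length from [(1,3,1)]: 3 plies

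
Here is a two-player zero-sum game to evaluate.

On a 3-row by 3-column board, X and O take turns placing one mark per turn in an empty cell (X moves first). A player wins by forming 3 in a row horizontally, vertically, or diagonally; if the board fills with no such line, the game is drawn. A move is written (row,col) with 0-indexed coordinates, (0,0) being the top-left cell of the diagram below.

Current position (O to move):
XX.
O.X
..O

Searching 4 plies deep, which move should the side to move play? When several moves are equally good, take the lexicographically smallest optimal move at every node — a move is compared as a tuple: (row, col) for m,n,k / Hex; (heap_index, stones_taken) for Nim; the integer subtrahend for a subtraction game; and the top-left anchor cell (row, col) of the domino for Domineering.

p1 O@[XX./O.X/..O]: (0,2)[XXO/O.X/..O]+0* (1,1)[XX./OOX/..O]-1 (2,0)[XX./O.X/O.O]-1 (2,1)[XX./O.X/.OO]-1
p2 X@[XXO/O.X/..O]: (1,1)[XXO/OXX/..O]+0* (2,0)[XXO/O.X/X.O]+0 (2,1)[XXO/O.X/.XO]+0
p3 O@[XXO/OXX/..O]: (2,0)[XXO/OXX/O.O]-1 (2,1)[XXO/OXX/.OO]+0*
p4 X@[XXO/OXX/.OO]: (2,0)[XXO/OXX/XOO]+0*
p5 O@[XXO/OXX/XOO] terminal +0; root [XX./O.X/..O] d4

O's best at [XX./O.X/..O]: (0,2)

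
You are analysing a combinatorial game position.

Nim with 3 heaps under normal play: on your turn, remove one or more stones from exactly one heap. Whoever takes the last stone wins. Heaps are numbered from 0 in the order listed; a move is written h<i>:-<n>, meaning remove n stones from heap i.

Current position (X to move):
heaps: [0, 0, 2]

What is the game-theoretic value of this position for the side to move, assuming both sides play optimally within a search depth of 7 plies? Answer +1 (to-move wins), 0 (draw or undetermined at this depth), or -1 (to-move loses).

p1 X@[(0,0,2)]: h2:-1[(0,0,1)]-1 h2:-2[(0,0,0)]+1*
p2 O@[(0,0,0)] terminal -1; root [(0,0,2)] d7

value((0,0,2), X) = +1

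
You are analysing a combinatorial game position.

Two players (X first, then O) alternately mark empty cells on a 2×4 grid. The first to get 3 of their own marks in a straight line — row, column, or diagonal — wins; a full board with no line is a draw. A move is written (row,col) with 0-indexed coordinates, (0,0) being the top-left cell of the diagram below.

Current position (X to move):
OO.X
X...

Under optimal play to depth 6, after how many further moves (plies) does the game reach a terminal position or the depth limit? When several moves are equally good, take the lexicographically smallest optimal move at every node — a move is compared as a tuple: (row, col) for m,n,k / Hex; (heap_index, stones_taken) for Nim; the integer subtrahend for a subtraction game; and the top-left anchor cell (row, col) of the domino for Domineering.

ply 1, X at OO.X/X... | (0,2)=+0→OOXX/X...*; (1,1)=-1→OO.X/XX..; (1,2)=-1→OO.X/X.X.; (1,3)=-1→OO.X/X..X
ply 2, O at OOXX/X... | (1,1)=+0→OOXX/XO..*; (1,2)=+0→OOXX/X.O.; (1,3)=+0→OOXX/X..O
ply 3, X at OOXX/XO.. | (1,2)=+0→OOXX/XOX.*; (1,3)=+0→OOXX/XO.X
ply 4, O at OOXX/XOX. | (1,3)=+0→OOXX/XOXO*
ply 5: OOXX/XOXO is terminal +0 (X); from OO.X/X... depth 6

PV length from [OO.X/X...]: 4 plies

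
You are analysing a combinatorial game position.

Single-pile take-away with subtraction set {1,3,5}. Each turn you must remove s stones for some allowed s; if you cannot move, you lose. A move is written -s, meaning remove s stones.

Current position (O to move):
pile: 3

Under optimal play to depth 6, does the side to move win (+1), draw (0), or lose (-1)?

p1 O@[3]: -1[2]+1* -3[0]+1
p2 X@[2]: -1[1]-1*
p3 O@[1]: -1[0]+1*
p4 X@[0] terminal -1; root [3] d6

value(3, O) = +1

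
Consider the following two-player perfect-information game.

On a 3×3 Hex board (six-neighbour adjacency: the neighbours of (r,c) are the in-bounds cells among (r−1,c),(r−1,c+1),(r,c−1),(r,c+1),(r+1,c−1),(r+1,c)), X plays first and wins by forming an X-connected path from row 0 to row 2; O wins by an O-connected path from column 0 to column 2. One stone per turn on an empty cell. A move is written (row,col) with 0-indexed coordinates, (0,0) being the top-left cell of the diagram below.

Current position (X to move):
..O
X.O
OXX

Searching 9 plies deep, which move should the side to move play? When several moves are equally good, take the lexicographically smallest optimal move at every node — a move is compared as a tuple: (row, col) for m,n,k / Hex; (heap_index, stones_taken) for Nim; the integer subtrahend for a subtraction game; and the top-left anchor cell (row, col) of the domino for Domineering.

X's best at [..O/X.O/OXX]: (1,1)

p1 X@[..O/X.O/OXX]: (0,0)[X.O/X.O/OXX]-1 (0,1)[.XO/X.O/OXX]-1 (1,1)[..O/XXO/OXX]+1*
p2 O@[..O/XXO/OXX]: (0,0)[O.O/XXO/OXX]-1* (0,1)[.OO/XXO/OXX]-1
p3 X@[O.O/XXO/OXX]: (0,1)[OXO/XXO/OXX]+1*
p4 O@[OXO/XXO/OXX] terminal -1; root [..O/X.O/OXX] d9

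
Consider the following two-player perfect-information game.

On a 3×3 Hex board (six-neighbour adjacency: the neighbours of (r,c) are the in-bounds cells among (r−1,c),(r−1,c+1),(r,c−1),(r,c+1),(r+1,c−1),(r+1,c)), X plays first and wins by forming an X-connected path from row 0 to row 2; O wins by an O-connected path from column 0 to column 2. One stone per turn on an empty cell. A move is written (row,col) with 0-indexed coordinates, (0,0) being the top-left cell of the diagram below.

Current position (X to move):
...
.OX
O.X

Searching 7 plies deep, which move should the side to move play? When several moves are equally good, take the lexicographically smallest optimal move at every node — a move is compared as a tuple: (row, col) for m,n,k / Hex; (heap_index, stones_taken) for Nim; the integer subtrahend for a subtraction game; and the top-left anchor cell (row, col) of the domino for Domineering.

p1 X@[.../.OX/O.X]: (0,0)[X../.OX/O.X]-1 (0,1)[.X./.OX/O.X]-1 (0,2)[..X/.OX/O.X]+1* (1,0)[.../XOX/O.X]-1 (2,1)[.../.OX/OXX]-1
p2 O@[..X/.OX/O.X] terminal -1; root [.../.OX/O.X] d7

X's best at [.../.OX/O.X]: (0,2)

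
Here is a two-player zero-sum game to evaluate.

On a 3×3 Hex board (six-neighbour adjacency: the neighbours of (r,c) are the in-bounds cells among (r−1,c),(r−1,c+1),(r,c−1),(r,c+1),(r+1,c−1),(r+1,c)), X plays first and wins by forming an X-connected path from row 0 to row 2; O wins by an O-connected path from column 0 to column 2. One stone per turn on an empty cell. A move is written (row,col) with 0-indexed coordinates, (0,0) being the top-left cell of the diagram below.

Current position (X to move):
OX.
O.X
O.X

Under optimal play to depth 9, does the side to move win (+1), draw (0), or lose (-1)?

[OX./O.X/O.X] X move#1: (0,2):+1/OXX/O.X/O.X*, (1,1):+1/OX./OXX/O.X, (2,1):+1/OX./O.X/OXX
[OXX/O.X/O.X] end (terminal -1, O#2); searched OX./O.X/O.X to 9

value(OX./O.X/O.X, X) = +1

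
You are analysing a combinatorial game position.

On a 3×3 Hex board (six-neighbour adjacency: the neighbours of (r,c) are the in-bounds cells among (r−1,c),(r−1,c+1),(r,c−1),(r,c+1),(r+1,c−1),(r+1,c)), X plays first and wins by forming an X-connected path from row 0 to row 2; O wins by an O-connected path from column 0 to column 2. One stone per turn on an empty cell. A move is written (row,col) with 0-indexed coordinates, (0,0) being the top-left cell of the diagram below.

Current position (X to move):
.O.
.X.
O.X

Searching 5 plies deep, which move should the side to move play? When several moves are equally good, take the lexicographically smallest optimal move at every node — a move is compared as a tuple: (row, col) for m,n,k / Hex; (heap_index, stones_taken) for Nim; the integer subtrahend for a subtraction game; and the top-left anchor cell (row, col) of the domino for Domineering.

ply 1, X at .O./.X./O.X | (0,0)=+1→XO./.X./O.X*; (0,2)=+1→.OX/.X./O.X; (1,0)=+1→.O./XX./O.X; (1,2)=-1→.O./.XX/O.X; (2,1)=-1→.O./.X./OXX
ply 2, O at XO./.X./O.X | (0,2)=-1→XOO/.X./O.X*; (1,0)=-1→XO./OX./O.X; (1,2)=-1→XO./.XO/O.X; (2,1)=-1→XO./.X./OOX
ply 3, X at XOO/.X./O.X | (1,0)=+1→XOO/XX./O.X*; (1,2)=-1→XOO/.XX/O.X; (2,1)=-1→XOO/.X./OXX
ply 4, O at XOO/XX./O.X | (1,2)=-1→XOO/XXO/O.X*; (2,1)=-1→XOO/XX./OOX
ply 5, X at XOO/XXO/O.X | (2,1)=+1→XOO/XXO/OXX*
ply 6: XOO/XXO/OXX is terminal -1 (O); from .O./.X./O.X depth 5

X's best at [.O./.X./O.X]: (0,0)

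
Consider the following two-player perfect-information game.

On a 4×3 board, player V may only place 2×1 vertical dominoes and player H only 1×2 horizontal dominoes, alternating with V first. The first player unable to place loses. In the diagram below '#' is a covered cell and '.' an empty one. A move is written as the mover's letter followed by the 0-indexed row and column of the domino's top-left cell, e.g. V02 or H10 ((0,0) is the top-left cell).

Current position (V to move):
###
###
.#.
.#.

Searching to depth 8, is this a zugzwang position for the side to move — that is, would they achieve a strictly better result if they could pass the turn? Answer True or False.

zugzwang(###/###/.#./.#., V) = False

ply 1, V at ###/###/.#./.#. | V20=+1→###/###/##./##.*; V22=+1→###/###/.##/.##
ply 2: ###/###/##./##. is terminal -1 (H); from ###/###/.#./.#. depth 8
pass branch (H moves first from the same position):
  | ply 1: ###/###/.#./.#. is terminal -1 (H); from ###/###/.#./.#. depth 8
V moving scores +1; V passing scores +1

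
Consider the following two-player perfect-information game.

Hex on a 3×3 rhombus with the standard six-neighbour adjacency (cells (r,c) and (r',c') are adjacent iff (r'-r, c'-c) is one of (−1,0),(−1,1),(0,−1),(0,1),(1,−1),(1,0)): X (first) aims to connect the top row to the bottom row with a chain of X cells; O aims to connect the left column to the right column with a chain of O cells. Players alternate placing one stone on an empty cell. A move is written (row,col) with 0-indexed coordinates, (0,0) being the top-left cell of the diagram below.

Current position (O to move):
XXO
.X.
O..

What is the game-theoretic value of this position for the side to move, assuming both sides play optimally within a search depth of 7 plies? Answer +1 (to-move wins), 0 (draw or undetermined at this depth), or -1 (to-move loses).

value(XXO/.X./O.., O) = +1

p1 O@[XXO/.X./O..]: (1,0)[XXO/OX./O..]-1 (1,2)[XXO/.XO/O..]-1 (2,1)[XXO/.X./OO.]+1* (2,2)[XXO/.X./O.O]-1
p2 X@[XXO/.X./OO.]: (1,0)[XXO/XX./OO.]-1* (1,2)[XXO/.XX/OO.]-1 (2,2)[XXO/.X./OOX]-1
p3 O@[XXO/XX./OO.]: (1,2)[XXO/XXO/OO.]+1* (2,2)[XXO/XX./OOO]+1
p4 X@[XXO/XXO/OO.] terminal -1; root [XXO/.X./O..] d7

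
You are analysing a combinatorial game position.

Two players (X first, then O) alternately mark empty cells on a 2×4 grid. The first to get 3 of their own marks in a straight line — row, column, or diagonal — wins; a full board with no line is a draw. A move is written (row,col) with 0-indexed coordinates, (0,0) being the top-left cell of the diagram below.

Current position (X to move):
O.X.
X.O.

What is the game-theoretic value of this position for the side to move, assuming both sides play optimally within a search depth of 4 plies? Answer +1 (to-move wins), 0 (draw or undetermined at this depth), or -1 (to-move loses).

ply 1, X at O.X./X.O. | (0,1)=+0→OXX./X.O.*; (0,3)=+0→O.XX/X.O.; (1,1)=+0→O.X./XXO.; (1,3)=+0→O.X./X.OX
ply 2, O at OXX./X.O. | (0,3)=+0→OXXO/X.O.*; (1,1)=-1→OXX./XOO.; (1,3)=-1→OXX./X.OO
ply 3, X at OXXO/X.O. | (1,1)=+0→OXXO/XXO.*; (1,3)=+0→OXXO/X.OX
ply 4, O at OXXO/XXO. | (1,3)=+0→OXXO/XXOO*
ply 5: OXXO/XXOO is terminal +0 (X); from O.X./X.O. depth 4

value(O.X./X.O., X) = 0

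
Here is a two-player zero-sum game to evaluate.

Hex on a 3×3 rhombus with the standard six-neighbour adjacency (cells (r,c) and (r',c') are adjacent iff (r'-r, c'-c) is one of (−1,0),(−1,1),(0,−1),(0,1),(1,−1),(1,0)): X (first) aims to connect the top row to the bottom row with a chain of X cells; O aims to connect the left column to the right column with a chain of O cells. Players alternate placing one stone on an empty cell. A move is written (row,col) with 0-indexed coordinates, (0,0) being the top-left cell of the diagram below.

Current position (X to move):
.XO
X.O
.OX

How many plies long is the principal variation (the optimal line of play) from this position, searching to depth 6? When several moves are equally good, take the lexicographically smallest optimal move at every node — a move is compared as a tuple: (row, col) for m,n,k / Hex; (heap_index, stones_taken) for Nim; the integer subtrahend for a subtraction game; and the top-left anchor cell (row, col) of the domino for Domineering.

ply 1, X at .XO/X.O/.OX | (0,0)=-1→XXO/X.O/.OX; (1,1)=-1→.XO/XXO/.OX; (2,0)=+1→.XO/X.O/XOX*
ply 2: .XO/X.O/XOX is terminal -1 (O); from .XO/X.O/.OX depth 6

PV length from [.XO/X.O/.OX]: 1 ply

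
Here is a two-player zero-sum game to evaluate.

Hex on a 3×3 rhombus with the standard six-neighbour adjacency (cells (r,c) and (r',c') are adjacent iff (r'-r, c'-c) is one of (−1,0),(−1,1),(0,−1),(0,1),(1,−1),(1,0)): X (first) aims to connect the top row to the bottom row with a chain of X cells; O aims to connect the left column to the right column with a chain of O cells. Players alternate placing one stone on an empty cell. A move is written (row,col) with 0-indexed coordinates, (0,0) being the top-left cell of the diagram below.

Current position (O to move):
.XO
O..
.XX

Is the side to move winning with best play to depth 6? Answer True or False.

p1 O@[.XO/O../.XX]: (0,0)[OXO/O../.XX]-1 (1,1)[.XO/OO./.XX]+1* (1,2)[.XO/O.O/.XX]-1 (2,0)[.XO/O../OXX]-1
p2 X@[.XO/OO./.XX] terminal -1; root [.XO/O../.XX] d6

O winning at [.XO/O../.XX]: True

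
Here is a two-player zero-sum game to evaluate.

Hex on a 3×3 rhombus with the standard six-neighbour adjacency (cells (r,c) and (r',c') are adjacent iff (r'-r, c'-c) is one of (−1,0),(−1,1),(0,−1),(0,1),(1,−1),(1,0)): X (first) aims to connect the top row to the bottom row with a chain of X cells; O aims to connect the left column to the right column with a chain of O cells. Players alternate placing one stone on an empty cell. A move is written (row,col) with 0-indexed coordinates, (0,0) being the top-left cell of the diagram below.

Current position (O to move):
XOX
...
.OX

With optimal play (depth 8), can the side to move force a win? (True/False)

[XOX/.../.OX] O move#1: (1,0):-1/XOX/O../.OX*, (1,1):-1/XOX/.O./.OX, (1,2):-1/XOX/..O/.OX, (2,0):-1/XOX/.../OOX
[XOX/O../.OX] X move#2: (1,1):+1/XOX/OX./.OX*, (1,2):+1/XOX/O.X/.OX, (2,0):+1/XOX/O../XOX
[XOX/OX./.OX] O move#3: (1,2):-1/XOX/OXO/.OX*, (2,0):-1/XOX/OX./OOX
[XOX/OXO/.OX] X move#4: (2,0):+1/XOX/OXO/XOX*
[XOX/OXO/XOX] end (terminal -1, O#5); searched XOX/.../.OX to 8

O winning at [XOX/.../.OX]: False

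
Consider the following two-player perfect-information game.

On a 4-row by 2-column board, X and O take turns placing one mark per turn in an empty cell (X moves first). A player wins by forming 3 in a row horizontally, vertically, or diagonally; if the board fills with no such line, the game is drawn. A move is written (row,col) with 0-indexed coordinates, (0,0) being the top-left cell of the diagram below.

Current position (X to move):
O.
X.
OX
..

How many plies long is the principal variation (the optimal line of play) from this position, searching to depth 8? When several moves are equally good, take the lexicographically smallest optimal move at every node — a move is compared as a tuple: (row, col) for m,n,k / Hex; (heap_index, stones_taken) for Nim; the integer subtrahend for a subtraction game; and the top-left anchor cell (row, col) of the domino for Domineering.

ply 1, X at O./X./OX/.. | (0,1)=+0→OX/X./OX/..; (1,1)=+1→O./XX/OX/..*; (3,0)=+0→O./X./OX/X.; (3,1)=+0→O./X./OX/.X
ply 2, O at O./XX/OX/.. | (0,1)=-1→OO/XX/OX/..*; (3,0)=-1→O./XX/OX/O.; (3,1)=-1→O./XX/OX/.O
ply 3, X at OO/XX/OX/.. | (3,0)=+0→OO/XX/OX/X.; (3,1)=+1→OO/XX/OX/.X*
ply 4: OO/XX/OX/.X is terminal -1 (O); from O./X./OX/.. depth 8

PV length from [O./X./OX/..]: 3 plies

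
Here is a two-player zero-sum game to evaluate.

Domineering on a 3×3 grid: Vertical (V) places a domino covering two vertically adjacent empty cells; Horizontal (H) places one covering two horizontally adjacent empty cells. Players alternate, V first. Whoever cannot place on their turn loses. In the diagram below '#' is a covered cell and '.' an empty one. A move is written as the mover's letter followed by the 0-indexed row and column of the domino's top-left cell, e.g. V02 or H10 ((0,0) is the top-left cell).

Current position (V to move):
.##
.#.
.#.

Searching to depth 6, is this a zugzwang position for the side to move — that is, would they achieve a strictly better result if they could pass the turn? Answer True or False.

ply 1, V at .##/.#./.#. | V00=+1→###/##./.#.*; V10=+1→.##/##./##.; V12=+1→.##/.##/.##
ply 2: ###/##./.#. is terminal -1 (H); from .##/.#./.#. depth 6
suppose V passes — search the same position with H to move:
pass> ply 1: .##/.#./.#. is terminal -1 (H); from .##/.#./.#. depth 6
for V: play +1, pass +1

zugzwang(.##/.#./.#., V) = False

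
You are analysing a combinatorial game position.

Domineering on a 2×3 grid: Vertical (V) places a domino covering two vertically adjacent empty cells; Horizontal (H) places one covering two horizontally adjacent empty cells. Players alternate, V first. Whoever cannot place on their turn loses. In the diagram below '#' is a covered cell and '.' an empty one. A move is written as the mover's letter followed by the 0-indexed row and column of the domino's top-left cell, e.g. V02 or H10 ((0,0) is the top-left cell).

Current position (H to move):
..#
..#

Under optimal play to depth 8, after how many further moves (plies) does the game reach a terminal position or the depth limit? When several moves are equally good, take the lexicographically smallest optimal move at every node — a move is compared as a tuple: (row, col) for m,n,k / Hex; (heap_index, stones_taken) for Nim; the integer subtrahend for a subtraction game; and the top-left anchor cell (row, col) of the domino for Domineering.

PV length from [..#/..#]: 1 ply

[..#/..#] H move#1: H00:+1/###/..#*, H10:+1/..#/###
[###/..#] end (terminal -1, V#2); searched ..#/..# to 8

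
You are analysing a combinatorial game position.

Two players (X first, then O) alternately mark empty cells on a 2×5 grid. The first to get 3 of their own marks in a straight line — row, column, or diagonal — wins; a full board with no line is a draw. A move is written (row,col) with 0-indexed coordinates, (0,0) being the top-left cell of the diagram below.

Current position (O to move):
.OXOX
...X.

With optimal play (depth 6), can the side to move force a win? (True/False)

ply 1, O at .OXOX/...X. | (0,0)=-1→OOXOX/...X.; (1,0)=-1→.OXOX/O..X.; (1,1)=+0→.OXOX/.O.X.*; (1,2)=+0→.OXOX/..OX.; (1,4)=+0→.OXOX/...XO
ply 2, X at .OXOX/.O.X. | (0,0)=+0→XOXOX/.O.X.*; (1,0)=+0→.OXOX/XO.X.; (1,2)=+0→.OXOX/.OXX.; (1,4)=+0→.OXOX/.O.XX
ply 3, O at XOXOX/.O.X. | (1,0)=+0→XOXOX/OO.X.*; (1,2)=+0→XOXOX/.OOX.; (1,4)=+0→XOXOX/.O.XO
ply 4, X at XOXOX/OO.X. | (1,2)=+0→XOXOX/OOXX.*; (1,4)=-1→XOXOX/OO.XX
ply 5, O at XOXOX/OOXX. | (1,4)=+0→XOXOX/OOXXO*
ply 6: XOXOX/OOXXO is terminal +0 (X); from .OXOX/...X. depth 6

O winning at [.OXOX/...X.]: False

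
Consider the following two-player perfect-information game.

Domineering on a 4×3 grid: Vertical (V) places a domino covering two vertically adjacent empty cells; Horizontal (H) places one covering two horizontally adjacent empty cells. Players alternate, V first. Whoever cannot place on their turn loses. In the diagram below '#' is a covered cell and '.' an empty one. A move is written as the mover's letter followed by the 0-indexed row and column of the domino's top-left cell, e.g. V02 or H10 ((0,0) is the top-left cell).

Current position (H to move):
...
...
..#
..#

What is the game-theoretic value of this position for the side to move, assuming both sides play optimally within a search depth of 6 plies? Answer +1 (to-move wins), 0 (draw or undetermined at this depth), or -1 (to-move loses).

[.../.../..#/..#] H move#1: H00:-1/##./.../..#/..#*, H01:-1/.##/.../..#/..#, H10:-1/.../##./..#/..#, H11:-1/.../.##/..#/..#, H20:-1/.../.../###/..#, H30:-1/.../.../..#/###
[##./.../..#/..#] V move#2: V02:-1/###/..#/..#/..#, V10:+1/##./#../#.#/..#*, V11:+1/##./.#./.##/..#, V20:+1/##./.../#.#/#.#, V21:+1/##./.../.##/.##
[##./#../#.#/..#] H move#3: H11:-1/##./###/#.#/..#*, H30:-1/##./#../#.#/###
[##./###/#.#/..#] V move#4: V21:+1/##./###/###/.##*
[##./###/###/.##] end (terminal -1, H#5); searched .../.../..#/..# to 6

value(.../.../..#/..#, H) = -1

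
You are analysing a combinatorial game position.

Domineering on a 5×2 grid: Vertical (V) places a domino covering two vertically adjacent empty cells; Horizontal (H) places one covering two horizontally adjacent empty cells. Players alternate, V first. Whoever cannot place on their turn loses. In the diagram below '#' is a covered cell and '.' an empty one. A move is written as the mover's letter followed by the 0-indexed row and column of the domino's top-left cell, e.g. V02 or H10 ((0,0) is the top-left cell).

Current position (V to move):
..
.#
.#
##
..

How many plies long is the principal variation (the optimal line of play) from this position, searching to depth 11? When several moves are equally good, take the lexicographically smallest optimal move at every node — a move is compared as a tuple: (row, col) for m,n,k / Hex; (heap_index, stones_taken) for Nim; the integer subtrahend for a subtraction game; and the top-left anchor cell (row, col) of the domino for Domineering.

ply 1, V at ../.#/.#/##/.. | V00=-1→#./##/.#/##/..*; V10=-1→../##/##/##/..
ply 2, H at #./##/.#/##/.. | H40=+1→#./##/.#/##/##*
ply 3: #./##/.#/##/## is terminal -1 (V); from ../.#/.#/##/.. depth 11

PV length from [../.#/.#/##/..]: 2 plies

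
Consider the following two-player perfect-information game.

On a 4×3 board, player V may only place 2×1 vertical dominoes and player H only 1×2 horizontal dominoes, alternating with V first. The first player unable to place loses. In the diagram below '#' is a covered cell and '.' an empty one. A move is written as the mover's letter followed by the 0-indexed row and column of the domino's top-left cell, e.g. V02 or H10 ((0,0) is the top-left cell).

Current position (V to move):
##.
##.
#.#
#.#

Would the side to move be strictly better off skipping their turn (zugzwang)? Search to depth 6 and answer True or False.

ply 1, V at ##./##./#.#/#.# | V02=+1→###/###/#.#/#.#*; V21=+1→##./##./###/###
ply 2: ###/###/#.#/#.# is terminal -1 (H); from ##./##./#.#/#.# depth 6
pass branch (H moves first from the same position):
  | ply 1: ##./##./#.#/#.# is terminal -1 (H); from ##./##./#.#/#.# depth 6
V moving scores +1; V passing scores +1

zugzwang(##./##./#.#/#.#, V) = False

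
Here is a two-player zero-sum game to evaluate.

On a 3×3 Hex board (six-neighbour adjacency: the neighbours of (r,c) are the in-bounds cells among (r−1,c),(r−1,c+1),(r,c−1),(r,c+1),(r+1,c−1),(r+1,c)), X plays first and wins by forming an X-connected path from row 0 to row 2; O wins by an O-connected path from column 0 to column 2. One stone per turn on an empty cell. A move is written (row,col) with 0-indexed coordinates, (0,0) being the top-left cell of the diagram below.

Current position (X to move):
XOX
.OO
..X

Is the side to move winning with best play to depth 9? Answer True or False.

ply 1, X at XOX/.OO/..X | (1,0)=-1→XOX/XOO/..X*; (2,0)=-1→XOX/.OO/X.X; (2,1)=-1→XOX/.OO/.XX
ply 2, O at XOX/XOO/..X | (2,0)=+1→XOX/XOO/O.X*; (2,1)=-1→XOX/XOO/.OX
ply 3: XOX/XOO/O.X is terminal -1 (X); from XOX/.OO/..X depth 9

X winning at [XOX/.OO/..X]: False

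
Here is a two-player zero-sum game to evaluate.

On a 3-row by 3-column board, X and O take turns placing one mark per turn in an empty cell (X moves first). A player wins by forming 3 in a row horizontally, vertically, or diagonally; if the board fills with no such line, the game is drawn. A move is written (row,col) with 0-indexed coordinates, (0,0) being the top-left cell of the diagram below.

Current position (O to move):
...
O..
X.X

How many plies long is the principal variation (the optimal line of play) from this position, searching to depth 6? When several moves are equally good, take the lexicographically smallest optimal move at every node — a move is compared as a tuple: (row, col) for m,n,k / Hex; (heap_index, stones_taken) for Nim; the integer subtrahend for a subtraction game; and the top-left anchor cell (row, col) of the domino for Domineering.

PV length from [.../O../X.X]: 4 plies

[.../O../X.X] O move#1: (0,0):-1/O../O../X.X*, (0,1):-1/.O./O../X.X, (0,2):-1/..O/O../X.X, (1,1):-1/.../OO./X.X, (1,2):-1/.../O.O/X.X, (2,1):-1/.../O../XOX
[O../O../X.X] X move#2: (0,1):+1/OX./O../X.X*, (0,2):+1/O.X/O../X.X, (1,1):+1/O../OX./X.X, (1,2):+1/O../O.X/X.X, (2,1):+1/O../O../XXX
[OX./O../X.X] O move#3: (0,2):-1/OXO/O../X.X*, (1,1):-1/OX./OO./X.X, (1,2):-1/OX./O.O/X.X, (2,1):-1/OX./O../XOX
[OXO/O../X.X] X move#4: (1,1):+0/OXO/OX./X.X, (1,2):+0/OXO/O.X/X.X, (2,1):+1/OXO/O../XXX*
[OXO/O../XXX] end (terminal -1, O#5); searched .../O../X.X to 6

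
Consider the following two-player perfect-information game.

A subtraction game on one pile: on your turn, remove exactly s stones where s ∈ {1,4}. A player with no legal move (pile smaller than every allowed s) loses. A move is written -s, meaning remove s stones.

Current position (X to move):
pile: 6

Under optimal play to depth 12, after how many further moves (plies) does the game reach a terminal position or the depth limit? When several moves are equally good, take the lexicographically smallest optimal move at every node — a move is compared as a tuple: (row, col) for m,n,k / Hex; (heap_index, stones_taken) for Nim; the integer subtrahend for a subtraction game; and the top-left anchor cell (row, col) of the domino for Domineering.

PV length from [6]: 3 plies

p1 X@[6]: -1[5]+1* -4[2]+1
p2 O@[5]: -1[4]-1* -4[1]-1
p3 X@[4]: -1[3]-1 -4[0]+1*
p4 O@[0] terminal -1; root [6] d12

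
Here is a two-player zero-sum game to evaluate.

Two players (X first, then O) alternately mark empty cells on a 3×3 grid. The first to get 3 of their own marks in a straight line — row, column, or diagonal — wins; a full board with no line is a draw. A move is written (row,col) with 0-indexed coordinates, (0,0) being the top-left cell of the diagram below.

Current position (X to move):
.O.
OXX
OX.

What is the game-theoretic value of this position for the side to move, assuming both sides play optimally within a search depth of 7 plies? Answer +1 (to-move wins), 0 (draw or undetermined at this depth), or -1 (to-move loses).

ply 1, X at .O./OXX/OX. | (0,0)=+0→XO./OXX/OX.*; (0,2)=-1→.OX/OXX/OX.; (2,2)=-1→.O./OXX/OXX
ply 2, O at XO./OXX/OX. | (0,2)=-1→XOO/OXX/OX.; (2,2)=+0→XO./OXX/OXO*
ply 3, X at XO./OXX/OXO | (0,2)=+0→XOX/OXX/OXO*
ply 4: XOX/OXX/OXO is terminal +0 (O); from .O./OXX/OX. depth 7

value(.O./OXX/OX., X) = 0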